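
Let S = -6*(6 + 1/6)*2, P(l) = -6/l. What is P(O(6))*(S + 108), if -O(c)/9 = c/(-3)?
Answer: -34/3 ≈ -11.333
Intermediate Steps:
O(c) = 3*c (O(c) = -9*c/(-3) = -9*c*(-1)/3 = -(-3)*c = 3*c)
S = -74 (S = -6*(6 + ⅙)*2 = -37*2 = -6*37/3 = -74)
P(O(6))*(S + 108) = (-6/(3*6))*(-74 + 108) = -6/18*34 = -6*1/18*34 = -⅓*34 = -34/3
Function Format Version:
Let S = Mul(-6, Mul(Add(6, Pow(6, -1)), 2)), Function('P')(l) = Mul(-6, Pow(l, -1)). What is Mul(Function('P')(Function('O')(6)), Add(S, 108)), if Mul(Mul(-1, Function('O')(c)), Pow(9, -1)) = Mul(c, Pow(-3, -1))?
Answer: Rational(-34, 3) ≈ -11.333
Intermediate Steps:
Function('O')(c) = Mul(3, c) (Function('O')(c) = Mul(-9, Mul(c, Pow(-3, -1))) = Mul(-9, Mul(c, Rational(-1, 3))) = Mul(-9, Mul(Rational(-1, 3), c)) = Mul(3, c))
S = -74 (S = Mul(-6, Mul(Add(6, Rational(1, 6)), 2)) = Mul(-6, Mul(Rational(37, 6), 2)) = Mul(-6, Rational(37, 3)) = -74)
Mul(Function('P')(Function('O')(6)), Add(S, 108)) = Mul(Mul(-6, Pow(Mul(3, 6), -1)), Add(-74, 108)) = Mul(Mul(-6, Pow(18, -1)), 34) = Mul(Mul(-6, Rational(1, 18)), 34) = Mul(Rational(-1, 3), 34) = Rational(-34, 3)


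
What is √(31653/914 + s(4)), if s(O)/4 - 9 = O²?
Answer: √112470442/914 ≈ 11.603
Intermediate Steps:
s(O) = 36 + 4*O²
√(31653/914 + s(4)) = √(31653/914 + (36 + 4*4²)) = √(31653*(1/914) + (36 + 4*16)) = √(31653/914 + (36 + 64)) = √(31653/914 + 100) = √(123053/914) = √112470442/914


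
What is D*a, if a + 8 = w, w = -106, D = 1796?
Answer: -204744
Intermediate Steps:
a = -114 (a = -8 - 106 = -114)
D*a = 1796*(-114) = -204744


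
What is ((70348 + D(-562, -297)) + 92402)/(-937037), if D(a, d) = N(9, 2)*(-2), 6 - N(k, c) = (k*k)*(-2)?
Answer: -162414/937037 ≈ -0.17333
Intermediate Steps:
N(k, c) = 6 + 2*k² (N(k, c) = 6 - k*k*(-2) = 6 - k²*(-2) = 6 - (-2)*k² = 6 + 2*k²)
D(a, d) = -336 (D(a, d) = (6 + 2*9²)*(-2) = (6 + 2*81)*(-2) = (6 + 162)*(-2) = 168*(-2) = -336)
((70348 + D(-562, -297)) + 92402)/(-937037) = ((70348 - 336) + 92402)/(-937037) = (70012 + 92402)*(-1/937037) = 162414*(-1/937037) = -162414/937037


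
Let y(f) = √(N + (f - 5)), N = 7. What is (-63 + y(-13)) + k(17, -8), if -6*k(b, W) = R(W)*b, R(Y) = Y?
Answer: -121/3 + I*√11 ≈ -40.333 + 3.3166*I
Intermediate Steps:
y(f) = √(2 + f) (y(f) = √(7 + (f - 5)) = √(7 + (-5 + f)) = √(2 + f))
k(b, W) = -W*b/6
(-63 + y(-13)) + k(17, -8) = (-63 + √(2 - 13)) - ⅙*(-8)*17 = (-63 + √(-11)) + 68/3 = (-63 + I*√11) + 68/3 = -121/3 + I*√11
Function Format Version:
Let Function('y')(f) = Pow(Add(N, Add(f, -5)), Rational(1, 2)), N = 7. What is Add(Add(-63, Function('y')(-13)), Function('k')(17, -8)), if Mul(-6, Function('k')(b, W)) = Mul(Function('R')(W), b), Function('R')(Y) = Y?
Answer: Add(Rational(-121, 3), Mul(I, Pow(11, Rational(1, 2)))) ≈ Add(-40.333, Mul(3.3166, I))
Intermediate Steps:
Function('y')(f) = Pow(Add(2, f), Rational(1, 2)) (Function('y')(f) = Pow(Add(7, Add(f, -5)), Rational(1, 2)) = Pow(Add(7, Add(-5, f)), Rational(1, 2)) = Pow(Add(2, f), Rational(1, 2)))
Function('k')(b, W) = Mul(Rational(-1, 6), W, b) (Function('k')(b, W) = Mul(Rational(-1, 6), Mul(W, b)) = Mul(Rational(-1, 6), W, b))
Add(Add(-63, Function('y')(-13)), Function('k')(17, -8)) = Add(Add(-63, Pow(Add(2, -13), Rational(1, 2))), Mul(Rational(-1, 6), -8, 17)) = Add(Add(-63, Pow(-11, Rational(1, 2))), Rational(68, 3)) = Add(Add(-63, Mul(I, Pow(11, Rational(1, 2)))), Rational(68, 3)) = Add(Rational(-121, 3), Mul(I, Pow(11, Rational(1, 2))))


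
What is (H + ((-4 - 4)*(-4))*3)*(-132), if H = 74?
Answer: -22440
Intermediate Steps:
(H + ((-4 - 4)*(-4))*3)*(-132) = (74 + ((-4 - 4)*(-4))*3)*(-132) = (74 - 8*(-4)*3)*(-132) = (74 + 32*3)*(-132) = (74 + 96)*(-132) = 170*(-132) = -22440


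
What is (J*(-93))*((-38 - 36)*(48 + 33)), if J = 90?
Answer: 50169780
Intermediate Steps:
(J*(-93))*((-38 - 36)*(48 + 33)) = (90*(-93))*((-38 - 36)*(48 + 33)) = -(-619380)*81 = -8370*(-5994) = 50169780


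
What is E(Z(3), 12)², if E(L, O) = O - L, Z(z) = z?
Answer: 81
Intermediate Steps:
E(Z(3), 12)² = (12 - 1*3)² = (12 - 3)² = 9² = 81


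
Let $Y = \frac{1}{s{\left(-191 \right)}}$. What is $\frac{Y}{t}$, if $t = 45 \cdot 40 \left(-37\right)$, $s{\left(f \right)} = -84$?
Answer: $\frac{1}{5594400} \approx 1.7875 \cdot 10^{-7}$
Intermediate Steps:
$t = -66600$ ($t = 1800 \left(-37\right) = -66600$)
$Y = - \frac{1}{84}$ ($Y = \frac{1}{-84} = - \frac{1}{84} \approx -0.011905$)
$\frac{Y}{t} = - \frac{1}{84 \left(-66600\right)} = \left(- \frac{1}{84}\right) \left(- \frac{1}{66600}\right) = \frac{1}{5594400}$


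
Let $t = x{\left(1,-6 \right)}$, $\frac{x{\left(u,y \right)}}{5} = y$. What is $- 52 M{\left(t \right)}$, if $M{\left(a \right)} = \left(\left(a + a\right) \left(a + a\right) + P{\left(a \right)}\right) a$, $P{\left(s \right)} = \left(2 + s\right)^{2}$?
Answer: $6839040$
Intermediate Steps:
$x{\left(u,y \right)} = 5 y$
$t = -30$ ($t = 5 \left(-6\right) = -30$)
$M{\left(a \right)} = a \left(\left(2 + a\right)^{2} + 4 a^{2}\right)$ ($M{\left(a \right)} = \left(\left(a + a\right) \left(a + a\right) + \left(2 + a\right)^{2}\right) a = \left(2 a 2 a + \left(2 + a\right)^{2}\right) a = \left(4 a^{2} + \left(2 + a\right)^{2}\right) a = \left(\left(2 + a\right)^{2} + 4 a^{2}\right) a = a \left(\left(2 + a\right)^{2} + 4 a^{2}\right)$)
$- 52 M{\left(t \right)} = - 52 \left(- 30 \left(\left(2 - 30\right)^{2} + 4 \left(-30\right)^{2}\right)\right) = - 52 \left(- 30 \left(\left(-28\right)^{2} + 4 \cdot 900\right)\right) = - 52 \left(- 30 \left(784 + 3600\right)\right) = - 52 \left(\left(-30\right) 4384\right) = \left(-52\right) \left(-131520\right) = 6839040$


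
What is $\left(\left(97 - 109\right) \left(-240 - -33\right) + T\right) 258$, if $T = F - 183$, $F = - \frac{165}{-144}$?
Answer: $\frac{4751629}{8} \approx 5.9395 \cdot 10^{5}$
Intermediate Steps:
$F = \frac{55}{48}$ ($F = \left(-165\right) \left(- \frac{1}{144}\right) = \frac{55}{48} \approx 1.1458$)
$T = - \frac{8729}{48}$ ($T = \frac{55}{48} - 183 = - \frac{8729}{48} \approx -181.85$)
$\left(\left(97 - 109\right) \left(-240 - -33\right) + T\right) 258 = \left(\left(97 - 109\right) \left(-240 - -33\right) - \frac{8729}{48}\right) 258 = \left(- 12 \left(-240 + 33\right) - \frac{8729}{48}\right) 258 = \left(\left(-12\right) \left(-207\right) - \frac{8729}{48}\right) 258 = \left(2484 - \frac{8729}{48}\right) 258 = \frac{110503}{48} \cdot 258 = \frac{4751629}{8}$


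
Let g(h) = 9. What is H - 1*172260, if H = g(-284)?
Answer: -172251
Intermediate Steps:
H = 9
H - 1*172260 = 9 - 1*172260 = 9 - 172260 = -172251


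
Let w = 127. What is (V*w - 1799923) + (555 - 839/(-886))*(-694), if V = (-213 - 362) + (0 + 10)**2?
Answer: -995011307/443 ≈ -2.2461e+6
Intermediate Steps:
V = -475 (V = -575 + 10**2 = -575 + 100 = -475)
(V*w - 1799923) + (555 - 839/(-886))*(-694) = (-475*127 - 1799923) + (555 - 839/(-886))*(-694) = (-60325 - 1799923) + (555 - 839*(-1/886))*(-694) = -1860248 + (555 + 839/886)*(-694) = -1860248 + (492569/886)*(-694) = -1860248 - 170921443/443 = -995011307/443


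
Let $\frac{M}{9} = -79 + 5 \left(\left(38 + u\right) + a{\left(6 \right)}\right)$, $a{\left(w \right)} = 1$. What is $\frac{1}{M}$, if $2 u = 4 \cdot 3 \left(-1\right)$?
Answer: $\frac{1}{774} \approx 0.001292$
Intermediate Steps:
$u = -6$ ($u = \frac{4 \cdot 3 \left(-1\right)}{2} = \frac{12 \left(-1\right)}{2} = \frac{1}{2} \left(-12\right) = -6$)
$M = 774$ ($M = 9 \left(-79 + 5 \left(\left(38 - 6\right) + 1\right)\right) = 9 \left(-79 + 5 \left(32 + 1\right)\right) = 9 \left(-79 + 5 \cdot 33\right) = 9 \left(-79 + 165\right) = 9 \cdot 86 = 774$)
$\frac{1}{M} = \frac{1}{774}$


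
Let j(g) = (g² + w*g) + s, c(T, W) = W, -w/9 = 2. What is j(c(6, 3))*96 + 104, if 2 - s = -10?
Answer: -3064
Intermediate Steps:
w = -18 (w = -9*2 = -18)
s = 12 (s = 2 - 1*(-10) = 2 + 10 = 12)
j(g) = 12 + g² - 18*g (j(g) = (g² - 18*g) + 12 = 12 + g² - 18*g)
j(c(6, 3))*96 + 104 = (12 + 3² - 18*3)*96 + 104 = (12 + 9 - 54)*96 + 104 = -33*96 + 104 = -3168 + 104 = -3064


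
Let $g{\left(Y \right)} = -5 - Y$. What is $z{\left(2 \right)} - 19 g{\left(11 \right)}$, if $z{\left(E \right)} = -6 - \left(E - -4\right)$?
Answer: $292$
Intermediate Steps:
$z{\left(E \right)} = -10 - E$ ($z{\left(E \right)} = -6 - \left(E + 4\right) = -6 - \left(4 + E\right) = -10 - E$)
$z{\left(2 \right)} - 19 g{\left(11 \right)} = \left(-10 - 2\right) - 19 \left(-5 - 11\right) = -12 - -304 = -12 + 304 = 292$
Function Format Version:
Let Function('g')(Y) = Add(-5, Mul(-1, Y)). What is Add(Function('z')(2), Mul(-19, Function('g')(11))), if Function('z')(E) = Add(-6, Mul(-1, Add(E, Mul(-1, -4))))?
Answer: 292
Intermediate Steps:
Function('z')(E) = Add(-10, Mul(-1, E)) (Function('z')(E) = Add(-6, Mul(-1, Add(E, 4))) = Add(-6, Mul(-1, Add(4, E))) = Add(-6, Add(-4, Mul(-1, E))) = Add(-10, Mul(-1, E)))
Add(Function('z')(2), Mul(-19, Function('g')(11))) = Add(Add(-10, Mul(-1, 2)), Mul(-19, Add(-5, Mul(-1, 11)))) = Add(Add(-10, -2), Mul(-19, Add(-5, -11))) = Add(-12, Mul(-19, -16)) = Add(-12, 304) = 292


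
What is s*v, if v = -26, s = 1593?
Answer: -41418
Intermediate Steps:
s*v = 1593*(-26) = -41418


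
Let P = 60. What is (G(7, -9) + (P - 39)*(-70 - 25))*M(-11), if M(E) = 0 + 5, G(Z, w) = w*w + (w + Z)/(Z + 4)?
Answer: -105280/11 ≈ -9570.9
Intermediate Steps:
G(Z, w) = w² + (Z + w)/(4 + Z)
M(E) = 5
(G(7, -9) + (P - 39)*(-70 - 25))*M(-11) = ((7 - 9 + 4*(-9)² + 7*(-9)²)/(4 + 7) + (60 - 39)*(-70 - 25))*5 = ((7 - 9 + 4*81 + 7*81)/11 + 21*(-95))*5 = ((7 - 9 + 324 + 567)/11 - 1995)*5 = ((1/11)*889 - 1995)*5 = (889/11 - 1995)*5 = -21056/11*5 = -105280/11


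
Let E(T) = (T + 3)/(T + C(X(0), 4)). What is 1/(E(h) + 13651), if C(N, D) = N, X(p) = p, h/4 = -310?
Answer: 1240/16928477 ≈ 7.3249e-5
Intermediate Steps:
h = -1240 (h = 4*(-310) = -1240)
E(T) = (3 + T)/T (E(T) = (T + 3)/(T + 0) = (3 + T)/T)
1/(E(h) + 13651) = 1/((3 - 1240)/(-1240) + 13651) = 1/(-1/1240*(-1237) + 13651) = 1/(1237/1240 + 13651) = 1/(16928477/1240) = 1240/16928477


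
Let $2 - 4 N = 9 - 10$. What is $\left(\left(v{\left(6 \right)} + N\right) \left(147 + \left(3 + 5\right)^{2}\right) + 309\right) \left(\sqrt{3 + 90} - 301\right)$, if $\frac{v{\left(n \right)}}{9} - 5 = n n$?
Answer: $- \frac{94304805}{4} + \frac{313305 \sqrt{93}}{4} \approx -2.2821 \cdot 10^{7}$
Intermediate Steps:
$v{\left(n \right)} = 45 + 9 n^{2}$ ($v{\left(n \right)} = 45 + 9 n n = 45 + 9 n^{2}$)
$N = \frac{3}{4}$ ($N = \frac{1}{2} - \frac{9 - 10}{4} = \frac{1}{2} - - \frac{1}{4} = \frac{1}{2} + \frac{1}{4} = \frac{3}{4} \approx 0.75$)
$\left(\left(v{\left(6 \right)} + N\right) \left(147 + \left(3 + 5\right)^{2}\right) + 309\right) \left(\sqrt{3 + 90} - 301\right) = \left(\left(\left(45 + 9 \cdot 6^{2}\right) + \frac{3}{4}\right) \left(147 + \left(3 + 5\right)^{2}\right) + 309\right) \left(\sqrt{3 + 90} - 301\right) = \left(\left(\left(45 + 9 \cdot 36\right) + \frac{3}{4}\right) \left(147 + 8^{2}\right) + 309\right) \left(\sqrt{93} - 301\right) = \left(\left(\left(45 + 324\right) + \frac{3}{4}\right) \left(147 + 64\right) + 309\right) \left(-301 + \sqrt{93}\right) = \left(\left(369 + \frac{3}{4}\right) 211 + 309\right) \left(-301 + \sqrt{93}\right) = \left(\frac{1479}{4} \cdot 211 + 309\right) \left(-301 + \sqrt{93}\right) = \left(\frac{312069}{4} + 309\right) \left(-301 + \sqrt{93}\right) = \frac{313305 \left(-301 + \sqrt{93}\right)}{4} = - \frac{94304805}{4} + \frac{313305 \sqrt{93}}{4}$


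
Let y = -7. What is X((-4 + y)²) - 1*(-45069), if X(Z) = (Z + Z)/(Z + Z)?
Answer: 45070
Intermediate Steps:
X(Z) = 1 (X(Z) = (2*Z)/((2*Z)) = (2*Z)*(1/(2*Z)) = 1)
X((-4 + y)²) - 1*(-45069) = 1 - 1*(-45069) = 1 + 45069 = 45070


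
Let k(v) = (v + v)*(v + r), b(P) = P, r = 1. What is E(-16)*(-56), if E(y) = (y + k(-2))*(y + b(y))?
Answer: -21504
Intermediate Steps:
k(v) = 2*v*(1 + v) (k(v) = (v + v)*(v + 1) = (2*v)*(1 + v) = 2*v*(1 + v))
E(y) = 2*y*(4 + y) (E(y) = (y + 2*(-2)*(1 - 2))*(y + y) = (y + 2*(-2)*(-1))*(2*y) = (y + 4)*(2*y) = (4 + y)*(2*y) = 2*y*(4 + y))
E(-16)*(-56) = (2*(-16)*(4 - 16))*(-56) = (2*(-16)*(-12))*(-56) = 384*(-56) = -21504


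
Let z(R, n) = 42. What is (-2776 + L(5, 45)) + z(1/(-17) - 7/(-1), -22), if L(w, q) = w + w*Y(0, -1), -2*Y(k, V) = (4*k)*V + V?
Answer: -5453/2 ≈ -2726.5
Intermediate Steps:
Y(k, V) = -V/2 - 2*V*k (Y(k, V) = -((4*k)*V + V)/2 = -(4*V*k + V)/2 = -(V + 4*V*k)/2 = -V/2 - 2*V*k)
L(w, q) = 3*w/2 (L(w, q) = w + w*(-1/2*(-1)*(1 + 4*0)) = w + w*(-1/2*(-1)*(1 + 0)) = w + w*(-1/2*(-1)*1) = w + w*(1/2) = w + w/2 = 3*w/2)
(-2776 + L(5, 45)) + z(1/(-17) - 7/(-1), -22) = (-2776 + (3/2)*5) + 42 = (-2776 + 15/2) + 42 = -5537/2 + 42 = -5453/2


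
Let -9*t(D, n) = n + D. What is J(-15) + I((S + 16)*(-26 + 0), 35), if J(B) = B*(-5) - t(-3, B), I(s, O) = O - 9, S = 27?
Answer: 99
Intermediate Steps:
I(s, O) = -9 + O
t(D, n) = -D/9 - n/9 (t(D, n) = -(n + D)/9 = -(D + n)/9 = -D/9 - n/9)
J(B) = -1/3 - 44*B/9 (J(B) = B*(-5) - (-1/9*(-3) - B/9) = -5*B - (1/3 - B/9) = -5*B + (-1/3 + B/9) = -1/3 - 44*B/9)
J(-15) + I((S + 16)*(-26 + 0), 35) = (-1/3 - 44/9*(-15)) + (-9 + 35) = (-1/3 + 220/3) + 26 = 73 + 26 = 99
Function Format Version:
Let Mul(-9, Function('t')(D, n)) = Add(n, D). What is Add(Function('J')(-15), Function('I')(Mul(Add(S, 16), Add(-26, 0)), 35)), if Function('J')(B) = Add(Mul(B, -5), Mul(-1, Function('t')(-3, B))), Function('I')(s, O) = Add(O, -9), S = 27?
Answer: 99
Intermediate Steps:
Function('I')(s, O) = Add(-9, O)
Function('t')(D, n) = Add(Mul(Rational(-1, 9), D), Mul(Rational(-1, 9), n)) (Function('t')(D, n) = Mul(Rational(-1, 9), Add(n, D)) = Mul(Rational(-1, 9), Add(D, n)) = Add(Mul(Rational(-1, 9), D), Mul(Rational(-1, 9), n)))
Function('J')(B) = Add(Rational(-1, 3), Mul(Rational(-44, 9), B)) (Function('J')(B) = Add(Mul(B, -5), Mul(-1, Add(Mul(Rational(-1, 9), -3), Mul(Rational(-1, 9), B)))) = Add(Mul(-5, B), Mul(-1, Add(Rational(1, 3), Mul(Rational(-1, 9), B)))) = Add(Mul(-5, B), Add(Rational(-1, 3), Mul(Rational(1, 9), B))) = Add(Rational(-1, 3), Mul(Rational(-44, 9), B)))
Add(Function('J')(-15), Function('I')(Mul(Add(S, 16), Add(-26, 0)), 35)) = Add(Add(Rational(-1, 3), Mul(Rational(-44, 9), -15)), Add(-9, 35)) = Add(Add(Rational(-1, 3), Rational(220, 3)), 26) = Add(73, 26) = 99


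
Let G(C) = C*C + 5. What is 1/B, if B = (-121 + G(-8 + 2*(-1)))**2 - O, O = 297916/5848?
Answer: 1462/299793 ≈ 0.0048767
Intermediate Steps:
G(C) = 5 + C**2 (G(C) = C**2 + 5 = 5 + C**2)
O = 74479/1462 (O = 297916*(1/5848) = 74479/1462 ≈ 50.943)
B = 299793/1462 (B = (-121 + (5 + (-8 + 2*(-1))**2))**2 - 1*74479/1462 = (-121 + (5 + (-8 - 2)**2))**2 - 74479/1462 = (-121 + (5 + (-10)**2))**2 - 74479/1462 = (-121 + (5 + 100))**2 - 74479/1462 = (-121 + 105)**2 - 74479/1462 = (-16)**2 - 74479/1462 = 256 - 74479/1462 = 299793/1462 ≈ 205.06)
1/B = 1/(299793/1462) = 1462/299793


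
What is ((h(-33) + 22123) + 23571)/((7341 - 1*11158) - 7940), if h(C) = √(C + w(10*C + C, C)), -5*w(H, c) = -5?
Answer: -45694/11757 - 4*I*√2/11757 ≈ -3.8865 - 0.00048115*I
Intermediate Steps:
w(H, c) = 1 (w(H, c) = -⅕*(-5) = 1)
h(C) = √(1 + C) (h(C) = √(C + 1) = √(1 + C))
((h(-33) + 22123) + 23571)/((7341 - 1*11158) - 7940) = ((√(1 - 33) + 22123) + 23571)/((7341 - 1*11158) - 7940) = ((√(-32) + 22123) + 23571)/((7341 - 11158) - 7940) = ((4*I*√2 + 22123) + 23571)/(-3817 - 7940) = ((22123 + 4*I*√2) + 23571)/(-11757) = (45694 + 4*I*√2)*(-1/11757) = -45694/11757 - 4*I*√2/11757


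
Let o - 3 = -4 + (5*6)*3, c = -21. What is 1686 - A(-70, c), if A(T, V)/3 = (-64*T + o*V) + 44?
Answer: -6279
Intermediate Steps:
o = 89 (o = 3 + (-4 + (5*6)*3) = 3 + (-4 + 30*3) = 3 + (-4 + 90) = 3 + 86 = 89)
A(T, V) = 132 - 192*T + 267*V (A(T, V) = 3*((-64*T + 89*V) + 44) = 3*(44 - 64*T + 89*V) = 132 - 192*T + 267*V)
1686 - A(-70, c) = 1686 - (132 - 192*(-70) + 267*(-21)) = 1686 - (132 + 13440 - 5607) = 1686 - 1*7965 = 1686 - 7965 = -6279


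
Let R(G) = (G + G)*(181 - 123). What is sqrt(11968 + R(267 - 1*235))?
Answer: 56*sqrt(5) ≈ 125.22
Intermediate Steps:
R(G) = 116*G (R(G) = (2*G)*58 = 116*G)
sqrt(11968 + R(267 - 1*235)) = sqrt(11968 + 116*(267 - 1*235)) = sqrt(11968 + 116*(267 - 235)) = sqrt(11968 + 116*32) = sqrt(11968 + 3712) = sqrt(15680) = 56*sqrt(5)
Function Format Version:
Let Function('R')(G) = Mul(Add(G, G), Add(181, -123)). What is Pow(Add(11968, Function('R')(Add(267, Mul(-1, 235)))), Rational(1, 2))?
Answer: Mul(56, Pow(5, Rational(1, 2))) ≈ 125.22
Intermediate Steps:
Function('R')(G) = Mul(116, G) (Function('R')(G) = Mul(Mul(2, G), 58) = Mul(116, G))
Pow(Add(11968, Function('R')(Add(267, Mul(-1, 235)))), Rational(1, 2)) = Pow(Add(11968, Mul(116, Add(267, Mul(-1, 235)))), Rational(1, 2)) = Pow(Add(11968, Mul(116, Add(267, -235))), Rational(1, 2)) = Pow(Add(11968, Mul(116, 32)), Rational(1, 2)) = Pow(Add(11968, 3712), Rational(1, 2)) = Pow(15680, Rational(1, 2)) = Mul(56, Pow(5, Rational(1, 2)))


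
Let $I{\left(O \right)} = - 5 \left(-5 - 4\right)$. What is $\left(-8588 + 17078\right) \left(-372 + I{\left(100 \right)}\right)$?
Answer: $-2776230$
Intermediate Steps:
$I{\left(O \right)} = 45$ ($I{\left(O \right)} = \left(-5\right) \left(-9\right) = 45$)
$\left(-8588 + 17078\right) \left(-372 + I{\left(100 \right)}\right) = \left(-8588 + 17078\right) \left(-372 + 45\right) = 8490 \left(-327\right) = -2776230$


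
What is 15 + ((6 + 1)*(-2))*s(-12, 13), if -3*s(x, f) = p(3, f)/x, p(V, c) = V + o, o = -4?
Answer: 277/18 ≈ 15.389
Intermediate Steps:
p(V, c) = -4 + V (p(V, c) = V - 4 = -4 + V)
s(x, f) = 1/(3*x) (s(x, f) = -(-4 + 3)/(3*x) = -(-1)/(3*x) = 1/(3*x))
15 + ((6 + 1)*(-2))*s(-12, 13) = 15 + ((6 + 1)*(-2))*((⅓)/(-12)) = 15 + (7*(-2))*((⅓)*(-1/12)) = 15 - 14*(-1/36) = 15 + 7/18 = 277/18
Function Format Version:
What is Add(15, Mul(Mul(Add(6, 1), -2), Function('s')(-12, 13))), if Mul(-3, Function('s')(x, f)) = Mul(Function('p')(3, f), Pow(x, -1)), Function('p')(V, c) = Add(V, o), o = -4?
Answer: Rational(277, 18) ≈ 15.389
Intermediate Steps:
Function('p')(V, c) = Add(-4, V) (Function('p')(V, c) = Add(V, -4) = Add(-4, V))
Function('s')(x, f) = Mul(Rational(1, 3), Pow(x, -1)) (Function('s')(x, f) = Mul(Rational(-1, 3), Mul(Add(-4, 3), Pow(x, -1))) = Mul(Rational(-1, 3), Mul(-1, Pow(x, -1))) = Mul(Rational(1, 3), Pow(x, -1)))
Add(15, Mul(Mul(Add(6, 1), -2), Function('s')(-12, 13))) = Add(15, Mul(Mul(Add(6, 1), -2), Mul(Rational(1, 3), Pow(-12, -1)))) = Add(15, Mul(Mul(7, -2), Mul(Rational(1, 3), Rational(-1, 12)))) = Add(15, Mul(-14, Rational(-1, 36))) = Add(15, Rational(7, 18)) = Rational(277, 18)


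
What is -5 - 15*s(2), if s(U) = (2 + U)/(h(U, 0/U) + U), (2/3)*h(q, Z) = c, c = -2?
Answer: 55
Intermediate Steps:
h(q, Z) = -3 (h(q, Z) = (3/2)*(-2) = -3)
s(U) = (2 + U)/(-3 + U)
-5 - 15*s(2) = -5 - 15*(2 + 2)/(-3 + 2) = -5 - 15*4/(-1) = -5 - (-15)*4 = -5 - 15*(-4) = -5 + 60 = 55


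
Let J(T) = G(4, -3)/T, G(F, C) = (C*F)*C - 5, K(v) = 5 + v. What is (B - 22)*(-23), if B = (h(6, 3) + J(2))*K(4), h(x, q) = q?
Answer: -6647/2 ≈ -3323.5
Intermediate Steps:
G(F, C) = -5 + F*C² (G(F, C) = F*C² - 5 = -5 + F*C²)
J(T) = 31/T (J(T) = (-5 + 4*(-3)²)/T = (-5 + 4*9)/T = (-5 + 36)/T = 31/T)
B = 333/2 (B = (3 + 31/2)*(5 + 4) = (3 + 31*(½))*9 = (3 + 31/2)*9 = (37/2)*9 = 333/2 ≈ 166.50)
(B - 22)*(-23) = (333/2 - 22)*(-23) = (289/2)*(-23) = -6647/2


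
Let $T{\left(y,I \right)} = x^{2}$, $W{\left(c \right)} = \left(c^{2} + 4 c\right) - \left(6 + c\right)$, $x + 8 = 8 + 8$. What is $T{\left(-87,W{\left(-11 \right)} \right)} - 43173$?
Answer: $-43109$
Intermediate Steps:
$x = 8$ ($x = -8 + \left(8 + 8\right) = -8 + 16 = 8$)
$W{\left(c \right)} = -6 + c^{2} + 3 c$
$T{\left(y,I \right)} = 64$ ($T{\left(y,I \right)} = 8^{2} = 64$)
$T{\left(-87,W{\left(-11 \right)} \right)} - 43173 = 64 - 43173 = -43109$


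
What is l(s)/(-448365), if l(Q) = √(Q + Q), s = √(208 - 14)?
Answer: -2^(¾)*97^(¼)/448365 ≈ -1.1772e-5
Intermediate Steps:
s = √194 ≈ 13.928
l(Q) = √2*√Q (l(Q) = √(2*Q) = √2*√Q)
l(s)/(-448365) = (√2*√(√194))/(-448365) = (√2*194^(¼))*(-1/448365) = (2^(¾)*97^(¼))*(-1/448365) = -2^(¾)*97^(¼)/448365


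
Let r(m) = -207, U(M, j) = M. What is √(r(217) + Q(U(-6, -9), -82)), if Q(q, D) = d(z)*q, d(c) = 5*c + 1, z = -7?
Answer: I*√3 ≈ 1.732*I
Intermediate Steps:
d(c) = 1 + 5*c
Q(q, D) = -34*q (Q(q, D) = (1 + 5*(-7))*q = (1 - 35)*q = -34*q)
√(r(217) + Q(U(-6, -9), -82)) = √(-207 - 34*(-6)) = √(-207 + 204) = √(-3) = I*√3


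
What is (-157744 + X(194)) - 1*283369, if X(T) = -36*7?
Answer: -441365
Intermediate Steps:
X(T) = -252
(-157744 + X(194)) - 1*283369 = (-157744 - 252) - 1*283369 = -157996 - 283369 = -441365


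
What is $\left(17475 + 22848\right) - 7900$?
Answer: $32423$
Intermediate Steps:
$\left(17475 + 22848\right) - 7900 = 40323 - 7900 = 32423$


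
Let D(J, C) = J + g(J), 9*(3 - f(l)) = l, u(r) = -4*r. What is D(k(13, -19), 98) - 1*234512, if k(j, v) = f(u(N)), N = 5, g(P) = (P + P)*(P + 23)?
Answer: -18971173/81 ≈ -2.3421e+5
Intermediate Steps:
g(P) = 2*P*(23 + P) (g(P) = (2*P)*(23 + P) = 2*P*(23 + P))
f(l) = 3 - l/9
k(j, v) = 47/9 (k(j, v) = 3 - (-4)*5/9 = 3 - ⅑*(-20) = 3 + 20/9 = 47/9)
D(J, C) = J + 2*J*(23 + J)
D(k(13, -19), 98) - 1*234512 = 47*(47 + 2*(47/9))/9 - 1*234512 = 47*(47 + 94/9)/9 - 234512 = (47/9)*(517/9) - 234512 = 24299/81 - 234512 = -18971173/81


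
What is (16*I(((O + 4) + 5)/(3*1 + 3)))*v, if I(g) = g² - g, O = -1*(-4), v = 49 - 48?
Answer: 364/9 ≈ 40.444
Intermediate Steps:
v = 1
O = 4
(16*I(((O + 4) + 5)/(3*1 + 3)))*v = (16*((((4 + 4) + 5)/(3*1 + 3))*(-1 + ((4 + 4) + 5)/(3*1 + 3))))*1 = (16*(((8 + 5)/(3 + 3))*(-1 + (8 + 5)/(3 + 3))))*1 = (16*((13/6)*(-1 + 13/6)))*1 = (16*((13*(⅙))*(-1 + 13*(⅙))))*1 = (16*(13*(-1 + 13/6)/6))*1 = (16*((13/6)*(7/6)))*1 = (16*(91/36))*1 = (364/9)*1 = 364/9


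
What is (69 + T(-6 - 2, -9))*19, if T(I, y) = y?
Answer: 1140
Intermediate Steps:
(69 + T(-6 - 2, -9))*19 = (69 - 9)*19 = 60*19 = 1140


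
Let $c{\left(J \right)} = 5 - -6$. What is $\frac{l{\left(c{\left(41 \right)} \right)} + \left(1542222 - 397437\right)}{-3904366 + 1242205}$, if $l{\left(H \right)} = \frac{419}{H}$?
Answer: $- \frac{12593054}{29283771} \approx -0.43004$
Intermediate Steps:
$c{\left(J \right)} = 11$ ($c{\left(J \right)} = 5 + 6 = 11$)
$\frac{l{\left(c{\left(41 \right)} \right)} + \left(1542222 - 397437\right)}{-3904366 + 1242205} = \frac{\frac{419}{11} + \left(1542222 - 397437\right)}{-3904366 + 1242205} = \frac{419 \cdot \frac{1}{11} + \left(1542222 - 397437\right)}{-2662161} = \left(\frac{419}{11} + 1144785\right) \left(- \frac{1}{2662161}\right) = \frac{12593054}{11} \left(- \frac{1}{2662161}\right) = - \frac{12593054}{29283771}$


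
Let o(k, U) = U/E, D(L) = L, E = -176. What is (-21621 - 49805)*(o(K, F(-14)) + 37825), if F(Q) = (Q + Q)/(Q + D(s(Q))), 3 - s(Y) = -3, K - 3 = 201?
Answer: -475496917209/176 ≈ -2.7017e+9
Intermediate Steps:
K = 204 (K = 3 + 201 = 204)
s(Y) = 6 (s(Y) = 3 - 1*(-3) = 3 + 3 = 6)
F(Q) = 2*Q/(6 + Q) (F(Q) = (Q + Q)/(Q + 6) = (2*Q)/(6 + Q) = 2*Q/(6 + Q))
o(k, U) = -U/176 (o(k, U) = U/(-176) = U*(-1/176) = -U/176)
(-21621 - 49805)*(o(K, F(-14)) + 37825) = (-21621 - 49805)*(-(-14)/(88*(6 - 14)) + 37825) = -71426*(-(-14)/(88*(-8)) + 37825) = -71426*(-(-14)*(-1)/(88*8) + 37825) = -71426*(-1/176*7/2 + 37825) = -71426*(-7/352 + 37825) = -71426*13314393/352 = -475496917209/176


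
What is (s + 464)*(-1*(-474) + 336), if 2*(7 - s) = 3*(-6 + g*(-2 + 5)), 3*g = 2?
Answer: 386370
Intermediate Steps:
g = ⅔ (g = (⅓)*2 = ⅔ ≈ 0.66667)
s = 13 (s = 7 - 3*(-6 + 2*(-2 + 5)/3)/2 = 7 - 3*(-6 + (⅔)*3)/2 = 7 - 3*(-6 + 2)/2 = 7 - 3*(-4)/2 = 7 - ½*(-12) = 7 + 6 = 13)
(s + 464)*(-1*(-474) + 336) = (13 + 464)*(-1*(-474) + 336) = 477*(474 + 336) = 477*810 = 386370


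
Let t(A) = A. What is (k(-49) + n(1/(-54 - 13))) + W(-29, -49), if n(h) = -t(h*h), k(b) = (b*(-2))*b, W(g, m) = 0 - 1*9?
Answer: -21596580/4489 ≈ -4811.0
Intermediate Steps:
W(g, m) = -9 (W(g, m) = 0 - 9 = -9)
k(b) = -2*b² (k(b) = (-2*b)*b = -2*b²)
n(h) = -h² (n(h) = -h*h = -h²)
(k(-49) + n(1/(-54 - 13))) + W(-29, -49) = (-2*(-49)² - (1/(-54 - 13))²) - 9 = (-2*2401 - (1/(-67))²) - 9 = (-4802 - (-1/67)²) - 9 = (-4802 - 1*1/4489) - 9 = (-4802 - 1/4489) - 9 = -21556179/4489 - 9 = -21596580/4489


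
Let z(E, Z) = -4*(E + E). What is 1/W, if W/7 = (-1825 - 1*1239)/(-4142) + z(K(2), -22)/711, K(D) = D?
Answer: 1472481/7392812 ≈ 0.19918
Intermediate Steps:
z(E, Z) = -8*E
W = 7392812/1472481 (W = 7*((-1825 - 1*1239)/(-4142) - 8*2/711) = 7*((-1825 - 1239)*(-1/4142) - 16*1/711) = 7*(-3064*(-1/4142) - 16/711) = 7*(1532/2071 - 16/711) = 7*(1056116/1472481) = 7392812/1472481 ≈ 5.0207)
1/W = 1/(7392812/1472481) = 1472481/7392812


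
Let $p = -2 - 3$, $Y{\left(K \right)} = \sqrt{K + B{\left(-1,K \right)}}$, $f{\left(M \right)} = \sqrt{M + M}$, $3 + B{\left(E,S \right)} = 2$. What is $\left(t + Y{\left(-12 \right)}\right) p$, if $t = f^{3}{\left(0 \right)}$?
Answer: $- 5 i \sqrt{13} \approx - 18.028 i$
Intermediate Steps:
$B{\left(E,S \right)} = -1$ ($B{\left(E,S \right)} = -3 + 2 = -1$)
$f{\left(M \right)} = \sqrt{2} \sqrt{M}$ ($f{\left(M \right)} = \sqrt{2 M} = \sqrt{2} \sqrt{M}$)
$Y{\left(K \right)} = \sqrt{-1 + K}$ ($Y{\left(K \right)} = \sqrt{K - 1} = \sqrt{-1 + K}$)
$t = 0$ ($t = \left(\sqrt{2} \sqrt{0}\right)^{3} = \left(\sqrt{2} \cdot 0\right)^{3} = 0^{3} = 0$)
$p = -5$ ($p = -2 - 3 = -5$)
$\left(t + Y{\left(-12 \right)}\right) p = \left(0 + \sqrt{-1 - 12}\right) \left(-5\right) = \left(0 + \sqrt{-13}\right) \left(-5\right) = \left(0 + i \sqrt{13}\right) \left(-5\right) = i \sqrt{13} \left(-5\right) = - 5 i \sqrt{13}$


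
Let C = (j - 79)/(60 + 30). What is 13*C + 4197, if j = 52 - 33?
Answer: 12565/3 ≈ 4188.3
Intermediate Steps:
j = 19
C = -2/3 (C = (19 - 79)/(60 + 30) = -60/90 = -60*1/90 = -2/3 ≈ -0.66667)
13*C + 4197 = 13*(-2/3) + 4197 = -26/3 + 4197 = 12565/3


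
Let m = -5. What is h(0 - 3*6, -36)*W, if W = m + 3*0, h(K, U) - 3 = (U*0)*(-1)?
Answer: -15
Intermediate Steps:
h(K, U) = 3 (h(K, U) = 3 + (U*0)*(-1) = 3 + 0*(-1) = 3 + 0 = 3)
W = -5 (W = -5 + 3*0 = -5 + 0 = -5)
h(0 - 3*6, -36)*W = 3*(-5) = -15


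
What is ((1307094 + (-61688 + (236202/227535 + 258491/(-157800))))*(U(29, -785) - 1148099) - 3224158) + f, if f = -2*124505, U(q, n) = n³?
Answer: -361370925501160828646641/598417050 ≈ -6.0388e+14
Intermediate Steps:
f = -249010 (f = -1*249010 = -249010)
((1307094 + (-61688 + (236202/227535 + 258491/(-157800))))*(U(29, -785) - 1148099) - 3224158) + f = ((1307094 + (-61688 + (236202/227535 + 258491/(-157800))))*((-785)³ - 1148099) - 3224158) - 249010 = ((1307094 + (-61688 + (236202*(1/227535) + 258491*(-1/157800))))*(-483736625 - 1148099) - 3224158) - 249010 = ((1307094 + (-61688 + (78734/75845 - 258491/157800)))*(-484884724) - 3224158) - 249010 = ((1307094 + (-61688 - 1436204939/2393668200))*(-484884724) - 3224158) - 249010 = ((1307094 - 147662040126539/2393668200)*(-484884724) - 3224158) - 249010 = ((2981087302084261/2393668200)*(-484884724) - 3224158) - 249010 = (-361370923422757879932241/598417050 - 3224158) - 249010 = -361370925352148999026141/598417050 - 249010 = -361370925501160828646641/598417050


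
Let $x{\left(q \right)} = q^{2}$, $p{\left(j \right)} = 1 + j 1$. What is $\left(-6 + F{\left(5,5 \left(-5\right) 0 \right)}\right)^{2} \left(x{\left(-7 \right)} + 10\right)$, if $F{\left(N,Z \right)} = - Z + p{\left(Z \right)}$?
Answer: $1475$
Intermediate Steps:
$p{\left(j \right)} = 1 + j$
$F{\left(N,Z \right)} = 1$ ($F{\left(N,Z \right)} = - Z + \left(1 + Z\right) = 1$)
$\left(-6 + F{\left(5,5 \left(-5\right) 0 \right)}\right)^{2} \left(x{\left(-7 \right)} + 10\right) = \left(-6 + 1\right)^{2} \left(\left(-7\right)^{2} + 10\right) = \left(-5\right)^{2} \left(49 + 10\right) = 25 \cdot 59 = 1475$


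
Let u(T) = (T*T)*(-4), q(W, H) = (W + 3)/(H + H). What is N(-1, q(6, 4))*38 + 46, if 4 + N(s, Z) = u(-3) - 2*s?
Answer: -1398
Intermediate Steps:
q(W, H) = (3 + W)/(2*H) (q(W, H) = (3 + W)/((2*H)) = (3 + W)*(1/(2*H)) = (3 + W)/(2*H))
u(T) = -4*T² (u(T) = T²*(-4) = -4*T²)
N(s, Z) = -40 - 2*s (N(s, Z) = -4 + (-4*(-3)² - 2*s) = -4 + (-4*9 - 2*s) = -4 + (-36 - 2*s) = -40 - 2*s)
N(-1, q(6, 4))*38 + 46 = (-40 - 2*(-1))*38 + 46 = (-40 + 2)*38 + 46 = -38*38 + 46 = -1444 + 46 = -1398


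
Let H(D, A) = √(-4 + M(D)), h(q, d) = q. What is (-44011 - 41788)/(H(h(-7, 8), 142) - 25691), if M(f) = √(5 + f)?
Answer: 85799/(25691 - √(-4 + I*√2)) ≈ 3.3397 + 0.00026391*I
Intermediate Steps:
H(D, A) = √(-4 + √(5 + D))
(-44011 - 41788)/(H(h(-7, 8), 142) - 25691) = (-44011 - 41788)/(√(-4 + √(5 - 7)) - 25691) = -85799/(√(-4 + √(-2)) - 25691) = -85799/(√(-4 + I*√2) - 25691) = -85799/(-25691 + √(-4 + I*√2))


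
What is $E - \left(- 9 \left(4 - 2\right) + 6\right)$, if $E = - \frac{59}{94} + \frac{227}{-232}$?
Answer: $\frac{113335}{10904} \approx 10.394$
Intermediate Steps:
$E = - \frac{17513}{10904}$ ($E = \left(-59\right) \frac{1}{94} + 227 \left(- \frac{1}{232}\right) = - \frac{59}{94} - \frac{227}{232} = - \frac{17513}{10904} \approx -1.6061$)
$E - \left(- 9 \left(4 - 2\right) + 6\right) = - \frac{17513}{10904} - \left(- 9 \left(4 - 2\right) + 6\right) = - \frac{17513}{10904} - \left(\left(-9\right) 2 + 6\right) = - \frac{17513}{10904} - \left(-18 + 6\right) = - \frac{17513}{10904} - -12 = - \frac{17513}{10904} + 12 = \frac{113335}{10904}$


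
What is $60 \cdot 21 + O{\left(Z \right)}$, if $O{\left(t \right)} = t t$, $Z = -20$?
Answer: $1660$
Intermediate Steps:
$O{\left(t \right)} = t^{2}$
$60 \cdot 21 + O{\left(Z \right)} = 60 \cdot 21 + \left(-20\right)^{2} = 1260 + 400 = 1660$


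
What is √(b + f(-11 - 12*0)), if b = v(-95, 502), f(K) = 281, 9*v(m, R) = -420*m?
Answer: √42429/3 ≈ 68.661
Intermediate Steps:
v(m, R) = -140*m/3 (v(m, R) = (-420*m)/9 = -140*m/3)
b = 13300/3 (b = -140/3*(-95) = 13300/3 ≈ 4433.3)
√(b + f(-11 - 12*0)) = √(13300/3 + 281) = √(14143/3) = √42429/3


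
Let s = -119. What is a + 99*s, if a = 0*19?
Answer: -11781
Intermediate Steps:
a = 0
a + 99*s = 0 + 99*(-119) = 0 - 11781 = -11781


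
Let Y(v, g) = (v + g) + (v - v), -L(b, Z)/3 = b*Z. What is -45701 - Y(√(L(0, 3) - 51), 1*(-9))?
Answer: -45692 - I*√51 ≈ -45692.0 - 7.1414*I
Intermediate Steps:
L(b, Z) = -3*Z*b (L(b, Z) = -3*b*Z = -3*Z*b)
Y(v, g) = g + v (Y(v, g) = (g + v) + 0 = g + v)
-45701 - Y(√(L(0, 3) - 51), 1*(-9)) = -45701 - (1*(-9) + √(-3*3*0 - 51)) = -45701 - (-9 + √(0 - 51)) = -45701 - (-9 + √(-51)) = -45701 - (-9 + I*√51) = -45701 + (9 - I*√51) = -45692 - I*√51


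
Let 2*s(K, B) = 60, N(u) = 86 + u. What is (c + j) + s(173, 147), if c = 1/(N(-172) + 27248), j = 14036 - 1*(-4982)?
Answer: 517381777/27162 ≈ 19048.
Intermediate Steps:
s(K, B) = 30 (s(K, B) = (½)*60 = 30)
j = 19018 (j = 14036 + 4982 = 19018)
c = 1/27162 (c = 1/((86 - 172) + 27248) = 1/(-86 + 27248) = 1/27162 ≈ 3.6816e-5)
(c + j) + s(173, 147) = (1/27162 + 19018) + 30 = 516566917/27162 + 30 = 517381777/27162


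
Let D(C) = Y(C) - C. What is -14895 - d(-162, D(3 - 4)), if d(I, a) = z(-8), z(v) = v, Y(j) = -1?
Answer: -14887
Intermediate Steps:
D(C) = -1 - C
d(I, a) = -8
-14895 - d(-162, D(3 - 4)) = -14895 - 1*(-8) = -14895 + 8 = -14887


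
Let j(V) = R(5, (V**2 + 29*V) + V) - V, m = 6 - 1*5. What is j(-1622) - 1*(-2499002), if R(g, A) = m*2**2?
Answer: 2500628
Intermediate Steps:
m = 1 (m = 6 - 5 = 1)
R(g, A) = 4 (R(g, A) = 1*2**2 = 1*4 = 4)
j(V) = 4 - V
j(-1622) - 1*(-2499002) = (4 - 1*(-1622)) - 1*(-2499002) = (4 + 1622) + 2499002 = 1626 + 2499002 = 2500628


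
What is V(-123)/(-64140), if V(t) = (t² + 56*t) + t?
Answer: -1353/10690 ≈ -0.12657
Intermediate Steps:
V(t) = t² + 57*t
V(-123)/(-64140) = -123*(57 - 123)/(-64140) = -123*(-66)*(-1/64140) = 8118*(-1/64140) = -1353/10690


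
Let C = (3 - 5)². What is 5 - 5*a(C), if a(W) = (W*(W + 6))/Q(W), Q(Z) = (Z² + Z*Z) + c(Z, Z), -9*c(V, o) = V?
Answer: -95/71 ≈ -1.3380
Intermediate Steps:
C = 4 (C = (-2)² = 4)
c(V, o) = -V/9
Q(Z) = 2*Z² - Z/9 (Q(Z) = (Z² + Z*Z) - Z/9 = (Z² + Z²) - Z/9 = 2*Z² - Z/9)
a(W) = 9*(6 + W)/(-1 + 18*W) (a(W) = (W*(W + 6))/((W*(-1 + 18*W)/9)) = (W*(6 + W))*(9/(W*(-1 + 18*W))) = 9*(6 + W)/(-1 + 18*W))
5 - 5*a(C) = 5 - 45*(6 + 4)/(-1 + 18*4) = 5 - 45*10/(-1 + 72) = 5 - 45*10/71 = 5 - 5*90/71 = 5 - 450/71 = -95/71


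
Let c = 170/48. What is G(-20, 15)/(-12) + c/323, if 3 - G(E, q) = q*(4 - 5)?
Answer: -679/456 ≈ -1.4890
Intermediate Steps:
c = 85/24 (c = 170*(1/48) = 85/24 ≈ 3.5417)
G(E, q) = 3 + q (G(E, q) = 3 - q*(4 - 5) = 3 - q*(-1) = 3 - (-1)*q = 3 + q)
G(-20, 15)/(-12) + c/323 = (3 + 15)/(-12) + (85/24)/323 = 18*(-1/12) + (85/24)*(1/323) = -3/2 + 5/456 = -679/456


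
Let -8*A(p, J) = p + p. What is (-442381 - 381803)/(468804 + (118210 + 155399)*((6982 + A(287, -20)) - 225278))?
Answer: 1098912/79662550541 ≈ 1.3795e-5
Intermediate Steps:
A(p, J) = -p/4 (A(p, J) = -(p + p)/8 = -p/4)
(-442381 - 381803)/(468804 + (118210 + 155399)*((6982 + A(287, -20)) - 225278)) = (-442381 - 381803)/(468804 + (118210 + 155399)*((6982 - 1/4*287) - 225278)) = -824184/(468804 + 273609*((6982 - 287/4) - 225278)) = -824184/(468804 + 273609*(27641/4 - 225278)) = -824184/(468804 + 273609*(-873471/4)) = -824184/(468804 - 238989526839/4) = -824184/(-238987651623/4) = -824184*(-4/238987651623) = 1098912/79662550541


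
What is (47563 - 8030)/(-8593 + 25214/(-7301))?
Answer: -41232919/8966101 ≈ -4.5988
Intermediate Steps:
(47563 - 8030)/(-8593 + 25214/(-7301)) = 39533/(-8593 + 25214*(-1/7301)) = 39533/(-8593 - 3602/1043) = 39533/(-8966101/1043) = 39533*(-1043/8966101) = -41232919/8966101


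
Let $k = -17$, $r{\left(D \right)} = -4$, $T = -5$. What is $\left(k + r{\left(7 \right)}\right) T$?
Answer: $105$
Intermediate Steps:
$\left(k + r{\left(7 \right)}\right) T = \left(-17 - 4\right) \left(-5\right) = \left(-21\right) \left(-5\right) = 105$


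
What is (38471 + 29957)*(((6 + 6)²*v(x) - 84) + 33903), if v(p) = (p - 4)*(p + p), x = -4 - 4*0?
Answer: 2944798980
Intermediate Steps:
x = -4 (x = -4 + 0 = -4)
v(p) = 2*p*(-4 + p) (v(p) = (-4 + p)*(2*p) = 2*p*(-4 + p))
(38471 + 29957)*(((6 + 6)²*v(x) - 84) + 33903) = (38471 + 29957)*(((6 + 6)²*(2*(-4)*(-4 - 4)) - 84) + 33903) = 68428*((12²*(2*(-4)*(-8)) - 84) + 33903) = 68428*((144*64 - 84) + 33903) = 68428*((9216 - 84) + 33903) = 68428*(9132 + 33903) = 68428*43035 = 2944798980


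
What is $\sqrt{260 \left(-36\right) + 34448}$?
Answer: $112 \sqrt{2} \approx 158.39$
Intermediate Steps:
$\sqrt{260 \left(-36\right) + 34448} = \sqrt{-9360 + 34448} = \sqrt{25088} = 112 \sqrt{2}$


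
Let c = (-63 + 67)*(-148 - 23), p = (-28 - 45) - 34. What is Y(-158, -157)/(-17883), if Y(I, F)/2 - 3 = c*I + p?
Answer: -215936/17883 ≈ -12.075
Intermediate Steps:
p = -107 (p = -73 - 34 = -107)
c = -684 (c = 4*(-171) = -684)
Y(I, F) = -208 - 1368*I (Y(I, F) = 6 + 2*(-684*I - 107) = 6 + 2*(-107 - 684*I) = 6 + (-214 - 1368*I) = -208 - 1368*I)
Y(-158, -157)/(-17883) = (-208 - 1368*(-158))/(-17883) = (-208 + 216144)*(-1/17883) = 215936*(-1/17883) = -215936/17883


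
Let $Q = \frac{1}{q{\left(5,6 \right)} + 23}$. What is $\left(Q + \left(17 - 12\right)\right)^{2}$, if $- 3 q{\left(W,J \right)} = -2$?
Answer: $\frac{128164}{5041} \approx 25.424$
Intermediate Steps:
$q{\left(W,J \right)} = \frac{2}{3}$ ($q{\left(W,J \right)} = \left(- \frac{1}{3}\right) \left(-2\right) = \frac{2}{3}$)
$Q = \frac{3}{71}$ ($Q = \frac{1}{\frac{2}{3} + 23} = \frac{1}{\frac{71}{3}} = \frac{3}{71} \approx 0.042253$)
$\left(Q + \left(17 - 12\right)\right)^{2} = \left(\frac{3}{71} + \left(17 - 12\right)\right)^{2} = \left(\frac{3}{71} + 5\right)^{2} = \left(\frac{358}{71}\right)^{2} = \frac{128164}{5041}$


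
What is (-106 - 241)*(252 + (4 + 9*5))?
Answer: -104447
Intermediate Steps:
(-106 - 241)*(252 + (4 + 9*5)) = -347*(252 + (4 + 45)) = -347*(252 + 49) = -347*301 = -104447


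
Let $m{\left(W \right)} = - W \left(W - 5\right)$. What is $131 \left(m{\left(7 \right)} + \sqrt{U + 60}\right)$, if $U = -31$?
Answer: $-1834 + 131 \sqrt{29} \approx -1128.5$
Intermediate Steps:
$m{\left(W \right)} = - W \left(-5 + W\right)$
$131 \left(m{\left(7 \right)} + \sqrt{U + 60}\right) = 131 \left(7 \left(5 - 7\right) + \sqrt{-31 + 60}\right) = 131 \left(7 \left(5 - 7\right) + \sqrt{29}\right) = 131 \left(7 \left(-2\right) + \sqrt{29}\right) = 131 \left(-14 + \sqrt{29}\right) = -1834 + 131 \sqrt{29}$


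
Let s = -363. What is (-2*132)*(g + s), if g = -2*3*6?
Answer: 105336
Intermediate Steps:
g = -36 (g = -6*6 = -36)
(-2*132)*(g + s) = (-2*132)*(-36 - 363) = -264*(-399) = 105336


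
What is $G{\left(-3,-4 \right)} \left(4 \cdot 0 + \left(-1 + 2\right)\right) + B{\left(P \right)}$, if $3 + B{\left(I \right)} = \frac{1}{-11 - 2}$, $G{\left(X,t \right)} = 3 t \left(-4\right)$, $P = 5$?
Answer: $\frac{584}{13} \approx 44.923$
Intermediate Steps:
$G{\left(X,t \right)} = - 12 t$
$B{\left(I \right)} = - \frac{40}{13}$ ($B{\left(I \right)} = -3 + \frac{1}{-11 - 2} = -3 + \frac{1}{-13} = -3 - \frac{1}{13} = - \frac{40}{13}$)
$G{\left(-3,-4 \right)} \left(4 \cdot 0 + \left(-1 + 2\right)\right) + B{\left(P \right)} = \left(-12\right) \left(-4\right) \left(4 \cdot 0 + \left(-1 + 2\right)\right) - \frac{40}{13} = 48 \left(0 + 1\right) - \frac{40}{13} = 48 \cdot 1 - \frac{40}{13} = 48 - \frac{40}{13} = \frac{584}{13}$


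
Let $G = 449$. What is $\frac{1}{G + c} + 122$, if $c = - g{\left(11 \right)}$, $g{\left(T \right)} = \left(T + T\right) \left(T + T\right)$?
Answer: $\frac{4269}{35} \approx 121.97$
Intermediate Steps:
$g{\left(T \right)} = 4 T^{2}$ ($g{\left(T \right)} = 2 T 2 T = 4 T^{2}$)
$c = -484$ ($c = - 4 \cdot 11^{2} = - 4 \cdot 121 = \left(-1\right) 484 = -484$)
$\frac{1}{G + c} + 122 = \frac{1}{449 - 484} + 122 = \frac{1}{-35} + 122 = - \frac{1}{35} + 122 = \frac{4269}{35}$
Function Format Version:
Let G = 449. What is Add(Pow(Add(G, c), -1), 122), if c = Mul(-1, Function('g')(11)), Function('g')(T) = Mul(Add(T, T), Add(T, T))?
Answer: Rational(4269, 35) ≈ 121.97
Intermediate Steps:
Function('g')(T) = Mul(4, Pow(T, 2)) (Function('g')(T) = Mul(Mul(2, T), Mul(2, T)) = Mul(4, Pow(T, 2)))
c = -484 (c = Mul(-1, Mul(4, Pow(11, 2))) = Mul(-1, Mul(4, 121)) = Mul(-1, 484) = -484)
Add(Pow(Add(G, c), -1), 122) = Add(Pow(Add(449, -484), -1), 122) = Add(Pow(-35, -1), 122) = Add(Rational(-1, 35), 122) = Rational(4269, 35)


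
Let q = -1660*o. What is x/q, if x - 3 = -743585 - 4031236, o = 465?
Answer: 795803/128650 ≈ 6.1858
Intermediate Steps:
x = -4774818 (x = 3 + (-743585 - 4031236) = 3 - 4774821 = -4774818)
q = -771900 (q = -1660*465 = -771900)
x/q = -4774818/(-771900) = -4774818*(-1/771900) = 795803/128650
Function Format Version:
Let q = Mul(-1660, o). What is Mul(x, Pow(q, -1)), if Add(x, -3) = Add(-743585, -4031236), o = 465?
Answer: Rational(795803, 128650) ≈ 6.1858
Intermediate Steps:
x = -4774818 (x = Add(3, Add(-743585, -4031236)) = Add(3, -4774821) = -4774818)
q = -771900 (q = Mul(-1660, 465) = -771900)
Mul(x, Pow(q, -1)) = Mul(-4774818, Pow(-771900, -1)) = Mul(-4774818, Rational(-1, 771900)) = Rational(795803, 128650)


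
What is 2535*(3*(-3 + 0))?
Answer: -22815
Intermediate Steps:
2535*(3*(-3 + 0)) = 2535*(3*(-3)) = 2535*(-9) = -22815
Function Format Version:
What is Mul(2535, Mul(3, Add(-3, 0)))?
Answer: -22815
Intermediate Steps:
Mul(2535, Mul(3, Add(-3, 0))) = Mul(2535, Mul(3, -3)) = Mul(2535, -9) = -22815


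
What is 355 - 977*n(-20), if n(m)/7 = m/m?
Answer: -6484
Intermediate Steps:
n(m) = 7 (n(m) = 7*(m/m) = 7*1 = 7)
355 - 977*n(-20) = 355 - 977*7 = 355 - 6839 = -6484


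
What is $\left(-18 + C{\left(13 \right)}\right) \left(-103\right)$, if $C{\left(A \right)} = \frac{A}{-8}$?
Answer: $\frac{16171}{8} \approx 2021.4$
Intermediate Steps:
$C{\left(A \right)} = - \frac{A}{8}$ ($C{\left(A \right)} = A \left(- \frac{1}{8}\right) = - \frac{A}{8}$)
$\left(-18 + C{\left(13 \right)}\right) \left(-103\right) = \left(-18 - \frac{13}{8}\right) \left(-103\right) = \left(- \frac{157}{8}\right) \left(-103\right) = \frac{16171}{8}$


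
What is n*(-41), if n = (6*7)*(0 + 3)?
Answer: -5166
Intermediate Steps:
n = 126 (n = 42*3 = 126)
n*(-41) = 126*(-41) = -5166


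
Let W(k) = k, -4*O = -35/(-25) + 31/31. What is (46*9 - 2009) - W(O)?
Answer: -7972/5 ≈ -1594.4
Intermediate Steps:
O = -⅗ (O = -(-35/(-25) + 31/31)/4 = -(-35*(-1/25) + 31*(1/31))/4 = -(7/5 + 1)/4 = -¼*12/5 = -⅗ ≈ -0.60000)
(46*9 - 2009) - W(O) = (46*9 - 2009) - 1*(-⅗) = (414 - 2009) + ⅗ = -1595 + ⅗ = -7972/5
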